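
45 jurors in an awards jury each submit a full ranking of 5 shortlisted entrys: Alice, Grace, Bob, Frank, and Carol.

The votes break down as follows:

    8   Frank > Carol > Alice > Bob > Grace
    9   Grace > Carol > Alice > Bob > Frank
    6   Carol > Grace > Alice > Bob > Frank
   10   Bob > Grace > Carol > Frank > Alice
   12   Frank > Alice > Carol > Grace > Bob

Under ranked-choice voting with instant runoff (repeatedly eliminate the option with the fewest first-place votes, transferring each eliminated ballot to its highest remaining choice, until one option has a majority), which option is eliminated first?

Round 1: Frank 20, Bob 10, Grace 9, Carol 6, Alice 0. Alice has the fewest and is eliminated.
Round 2: Frank 20, Bob 10, Grace 9, Carol 6. Carol has the fewest and is eliminated.
Round 3: Frank 20, Grace 15, Bob 10. Bob has the fewest and is eliminated.
Round 4: Grace 25, Frank 20. Grace has a majority.

Alice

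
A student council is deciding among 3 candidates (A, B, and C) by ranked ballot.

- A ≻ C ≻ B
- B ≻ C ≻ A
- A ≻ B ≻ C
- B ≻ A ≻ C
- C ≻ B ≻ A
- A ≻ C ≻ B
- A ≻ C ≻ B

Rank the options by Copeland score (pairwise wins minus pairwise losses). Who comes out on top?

Pairwise results:
  A vs B: A wins 4–3.
  A vs C: A wins 5–2.
  B vs C: C wins 4–3.
Copeland scores (wins − losses):
  A: 2 − 0 = 2
  B: 0 − 2 = -2
  C: 1 − 1 = 0
A has the best Copeland score.

A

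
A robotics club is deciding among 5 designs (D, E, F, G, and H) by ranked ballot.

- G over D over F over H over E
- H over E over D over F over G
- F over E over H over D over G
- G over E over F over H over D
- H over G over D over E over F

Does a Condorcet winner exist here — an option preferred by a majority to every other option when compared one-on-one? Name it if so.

None — there is no Condorcet winner

Head-to-head results (5 voters total):
D vs E: E wins 3–2.
D vs F: D wins 3–2.
D vs G: G wins 3–2.
D vs H: H wins 4–1.
E vs F: E wins 3–2.
E vs G: G wins 3–2.
E vs H: H wins 3–2.
F vs G: G wins 3–2.
F vs H: F wins 3–2.
G vs H: H wins 3–2.
No candidate beats all others: D beats F beats H beats D, a majority cycle.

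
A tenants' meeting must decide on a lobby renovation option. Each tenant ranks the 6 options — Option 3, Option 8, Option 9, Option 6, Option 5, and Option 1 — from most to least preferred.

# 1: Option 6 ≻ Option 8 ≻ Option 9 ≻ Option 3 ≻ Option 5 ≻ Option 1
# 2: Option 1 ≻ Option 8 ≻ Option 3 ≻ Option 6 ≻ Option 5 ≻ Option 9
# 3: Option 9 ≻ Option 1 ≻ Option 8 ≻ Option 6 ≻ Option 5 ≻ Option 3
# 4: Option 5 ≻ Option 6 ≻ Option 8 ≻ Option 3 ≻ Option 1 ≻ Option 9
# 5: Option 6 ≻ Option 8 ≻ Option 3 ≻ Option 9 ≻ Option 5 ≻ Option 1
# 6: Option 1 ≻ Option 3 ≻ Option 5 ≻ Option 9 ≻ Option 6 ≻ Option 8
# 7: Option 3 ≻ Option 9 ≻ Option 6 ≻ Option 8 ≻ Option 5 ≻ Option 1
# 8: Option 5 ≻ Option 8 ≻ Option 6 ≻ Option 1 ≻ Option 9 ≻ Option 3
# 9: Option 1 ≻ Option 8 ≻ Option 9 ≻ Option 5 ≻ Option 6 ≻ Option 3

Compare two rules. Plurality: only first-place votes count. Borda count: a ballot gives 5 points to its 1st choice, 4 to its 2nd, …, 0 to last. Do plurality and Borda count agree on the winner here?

No

Plurality first-place counts: Option 3 1, Option 8 0, Option 9 1, Option 6 2, Option 5 2, Option 1 3 → Option 1.
Borda totals: Option 3 19, Option 8 28, Option 9 20, Option 6 26, Option 5 20, Option 1 22 → Option 8.
The two rules disagree: plurality picks Option 1, Borda picks Option 8.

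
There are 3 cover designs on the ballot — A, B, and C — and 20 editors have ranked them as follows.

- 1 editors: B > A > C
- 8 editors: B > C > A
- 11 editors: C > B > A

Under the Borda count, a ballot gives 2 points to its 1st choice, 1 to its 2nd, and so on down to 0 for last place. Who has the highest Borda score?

Borda scores:
  A: 1 + 8·0 + 11·0 = 1
  B: 2 + 8·2 + 11·1 = 29
  C: 0 + 8·1 + 11·2 = 30
C has the highest total.

C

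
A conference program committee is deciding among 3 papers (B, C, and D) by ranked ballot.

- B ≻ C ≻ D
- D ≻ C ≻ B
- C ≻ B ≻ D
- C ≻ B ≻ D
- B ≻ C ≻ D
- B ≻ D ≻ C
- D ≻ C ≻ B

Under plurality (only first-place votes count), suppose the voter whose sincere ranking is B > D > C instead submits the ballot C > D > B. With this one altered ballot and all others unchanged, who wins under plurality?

C

First-place totals with the altered ballot: B 2, C 3, D 2.
The switch changes the winner from B to C.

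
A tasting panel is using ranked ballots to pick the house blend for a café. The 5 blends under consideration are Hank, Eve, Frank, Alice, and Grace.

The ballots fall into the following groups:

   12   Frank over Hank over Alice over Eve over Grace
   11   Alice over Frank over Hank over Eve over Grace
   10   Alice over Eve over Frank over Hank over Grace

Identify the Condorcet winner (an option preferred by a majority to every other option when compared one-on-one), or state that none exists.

Alice

Head-to-head results (33 voters total):
Hank vs Eve: Hank wins 23–10.
Hank vs Frank: Frank wins 33–0.
Hank vs Alice: Alice wins 21–12.
Hank vs Grace: Hank wins 33–0.
Eve vs Frank: Frank wins 23–10.
Eve vs Alice: Alice wins 33–0.
Eve vs Grace: Eve wins 33–0.
Frank vs Alice: Alice wins 21–12.
Frank vs Grace: Frank wins 33–0.
Alice vs Grace: Alice wins 33–0.
Alice beats each rival — Hank (21–12), Eve (33–0), Frank (21–12), Grace (33–0) — so Alice is the Condorcet winner.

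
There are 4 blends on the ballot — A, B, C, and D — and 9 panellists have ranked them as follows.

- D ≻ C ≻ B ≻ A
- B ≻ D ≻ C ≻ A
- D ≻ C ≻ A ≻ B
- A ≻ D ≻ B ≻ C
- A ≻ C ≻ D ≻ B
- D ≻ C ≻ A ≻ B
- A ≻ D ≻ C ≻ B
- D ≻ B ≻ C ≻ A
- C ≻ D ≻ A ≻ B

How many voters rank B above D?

1

Ballots ranking B above D: 1.
Ballots ranking D above B: 8.
So 1 of 9 voters prefer B to D.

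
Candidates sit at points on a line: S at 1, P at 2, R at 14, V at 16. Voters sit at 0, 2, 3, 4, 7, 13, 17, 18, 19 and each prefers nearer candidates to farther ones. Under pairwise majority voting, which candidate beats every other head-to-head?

P

With single-peaked preferences on a line, the Condorcet winner is the candidate closest to the median voter.
The median voter (position 7) is closest to P at 2.
Check: P vs R — voters closer to P: 5 of 9.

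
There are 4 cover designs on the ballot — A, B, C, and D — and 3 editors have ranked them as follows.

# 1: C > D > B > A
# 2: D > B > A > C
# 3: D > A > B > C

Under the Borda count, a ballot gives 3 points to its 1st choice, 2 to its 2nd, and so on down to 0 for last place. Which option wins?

Borda scores:
  A: 0 + 1 + 2 = 3
  B: 1 + 2 + 1 = 4
  C: 3 + 0 + 0 = 3
  D: 2 + 3 + 3 = 8
D has the highest total.

D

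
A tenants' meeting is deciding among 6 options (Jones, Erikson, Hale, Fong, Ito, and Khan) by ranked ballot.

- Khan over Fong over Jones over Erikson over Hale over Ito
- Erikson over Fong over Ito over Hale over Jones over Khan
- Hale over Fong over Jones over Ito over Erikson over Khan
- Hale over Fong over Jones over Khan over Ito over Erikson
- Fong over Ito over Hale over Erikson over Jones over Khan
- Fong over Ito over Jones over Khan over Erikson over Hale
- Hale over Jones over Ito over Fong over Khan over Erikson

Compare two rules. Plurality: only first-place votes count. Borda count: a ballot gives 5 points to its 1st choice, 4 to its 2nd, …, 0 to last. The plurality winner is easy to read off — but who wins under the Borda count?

Fong

Plurality first-place counts: Jones 0, Erikson 1, Hale 3, Fong 2, Ito 0, Khan 1 → Hale.
Borda totals: Jones 18, Erikson 11, Hale 21, Fong 28, Ito 17, Khan 10 → Fong.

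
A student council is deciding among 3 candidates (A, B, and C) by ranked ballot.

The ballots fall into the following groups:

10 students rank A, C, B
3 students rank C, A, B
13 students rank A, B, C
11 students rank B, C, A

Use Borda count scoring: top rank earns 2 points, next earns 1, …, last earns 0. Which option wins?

Borda scores:
  A: 10·2 + 3·1 + 13·2 + 11·0 = 49
  B: 10·0 + 3·0 + 13·1 + 11·2 = 35
  C: 10·1 + 3·2 + 13·0 + 11·1 = 27
A has the highest total.

A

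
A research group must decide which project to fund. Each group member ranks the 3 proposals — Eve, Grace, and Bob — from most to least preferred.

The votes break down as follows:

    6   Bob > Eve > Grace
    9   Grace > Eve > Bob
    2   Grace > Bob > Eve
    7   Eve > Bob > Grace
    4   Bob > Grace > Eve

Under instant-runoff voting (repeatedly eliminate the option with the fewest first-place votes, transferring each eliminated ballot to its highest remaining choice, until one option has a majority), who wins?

Round 1: Grace 11, Bob 10, Eve 7. Eve has the fewest and is eliminated.
Round 2: Bob 17, Grace 11. Bob has a majority.

Bob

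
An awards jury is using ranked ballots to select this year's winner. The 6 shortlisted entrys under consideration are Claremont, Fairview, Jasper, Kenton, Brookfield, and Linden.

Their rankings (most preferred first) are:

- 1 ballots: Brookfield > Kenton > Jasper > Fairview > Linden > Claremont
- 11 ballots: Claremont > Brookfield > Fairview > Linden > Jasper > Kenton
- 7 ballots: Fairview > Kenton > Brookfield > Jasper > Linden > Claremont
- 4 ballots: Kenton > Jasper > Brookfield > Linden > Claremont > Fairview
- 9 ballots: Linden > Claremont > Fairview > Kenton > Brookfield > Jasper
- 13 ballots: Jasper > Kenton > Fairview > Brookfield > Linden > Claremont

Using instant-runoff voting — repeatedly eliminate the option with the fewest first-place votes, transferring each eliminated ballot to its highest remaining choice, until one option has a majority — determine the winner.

Jasper

Round 1: Jasper 13, Claremont 11, Linden 9, Fairview 7, Kenton 4, Brookfield 1. Brookfield has the fewest and is eliminated.
Round 2: Jasper 13, Claremont 11, Linden 9, Fairview 7, Kenton 5. Kenton has the fewest and is eliminated.
Round 3: Jasper 18, Claremont 11, Linden 9, Fairview 7. Fairview has the fewest and is eliminated.
Round 4: Jasper 25, Claremont 11, Linden 9. Jasper has a majority.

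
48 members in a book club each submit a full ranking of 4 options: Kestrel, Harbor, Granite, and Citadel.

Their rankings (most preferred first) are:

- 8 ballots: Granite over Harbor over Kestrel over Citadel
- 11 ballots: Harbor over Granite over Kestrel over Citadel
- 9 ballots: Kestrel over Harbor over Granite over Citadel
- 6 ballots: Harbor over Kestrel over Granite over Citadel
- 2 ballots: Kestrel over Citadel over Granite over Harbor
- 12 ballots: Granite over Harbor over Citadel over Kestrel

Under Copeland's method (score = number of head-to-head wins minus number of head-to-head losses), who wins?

Pairwise results:
  Kestrel vs Harbor: Harbor wins 37–11.
  Kestrel vs Granite: Granite wins 31–17.
  Kestrel vs Citadel: Kestrel wins 36–12.
  Harbor vs Granite: Harbor wins 26–22.
  Harbor vs Citadel: Harbor wins 46–2.
  Granite vs Citadel: Granite wins 46–2.
Copeland scores (wins − losses):
  Kestrel: 1 − 2 = -1
  Harbor: 3 − 0 = 3
  Granite: 2 − 1 = 1
  Citadel: 0 − 3 = -3
Harbor has the best Copeland score.

Harbor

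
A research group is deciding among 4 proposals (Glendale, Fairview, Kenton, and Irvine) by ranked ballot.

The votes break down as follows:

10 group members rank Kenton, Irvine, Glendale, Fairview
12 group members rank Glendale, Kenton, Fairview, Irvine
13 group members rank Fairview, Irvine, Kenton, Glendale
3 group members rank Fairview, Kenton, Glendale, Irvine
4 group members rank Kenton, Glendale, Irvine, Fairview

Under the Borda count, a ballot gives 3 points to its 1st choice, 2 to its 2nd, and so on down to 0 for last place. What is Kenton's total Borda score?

85

Borda scores:
  Glendale: 10·1 + 12·3 + 13·0 + 3·1 + 4·2 = 57
  Fairview: 10·0 + 12·1 + 13·3 + 3·3 + 4·0 = 60
  Kenton: 10·3 + 12·2 + 13·1 + 3·2 + 4·3 = 85
  Irvine: 10·2 + 12·0 + 13·2 + 3·0 + 4·1 = 50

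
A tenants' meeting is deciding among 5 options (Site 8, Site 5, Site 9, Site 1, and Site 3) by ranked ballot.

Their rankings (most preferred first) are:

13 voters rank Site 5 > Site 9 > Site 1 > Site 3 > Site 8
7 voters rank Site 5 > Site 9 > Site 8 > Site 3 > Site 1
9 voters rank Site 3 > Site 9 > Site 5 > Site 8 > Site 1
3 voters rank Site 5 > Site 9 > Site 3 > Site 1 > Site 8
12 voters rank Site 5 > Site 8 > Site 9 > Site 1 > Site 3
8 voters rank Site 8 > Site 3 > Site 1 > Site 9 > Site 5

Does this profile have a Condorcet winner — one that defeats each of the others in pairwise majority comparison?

Head-to-head results (52 voters total):
Site 8 vs Site 5: Site 5 wins 44–8.
Site 8 vs Site 9: Site 9 wins 32–20.
Site 8 vs Site 1: Site 8 wins 36–16.
Site 8 vs Site 3: Site 8 wins 27–25.
Site 5 vs Site 9: Site 5 wins 35–17.
Site 5 vs Site 1: Site 5 wins 44–8.
Site 5 vs Site 3: Site 5 wins 35–17.
Site 9 vs Site 1: Site 9 wins 44–8.
Site 9 vs Site 3: Site 9 wins 35–17.
Site 1 vs Site 3: Site 3 wins 27–25.
Site 5 beats each rival — Site 8 (44–8), Site 9 (35–17), Site 1 (44–8), Site 3 (35–17) — so Site 5 is the Condorcet winner.

Yes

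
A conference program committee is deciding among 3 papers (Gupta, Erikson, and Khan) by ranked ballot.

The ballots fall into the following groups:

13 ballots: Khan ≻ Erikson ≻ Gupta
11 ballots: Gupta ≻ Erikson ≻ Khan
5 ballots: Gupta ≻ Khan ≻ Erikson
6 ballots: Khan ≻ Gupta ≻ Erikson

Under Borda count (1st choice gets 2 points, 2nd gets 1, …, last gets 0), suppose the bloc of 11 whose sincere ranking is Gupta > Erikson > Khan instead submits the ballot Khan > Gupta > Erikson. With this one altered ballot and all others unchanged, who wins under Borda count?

Khan

Borda totals with the altered ballot: Gupta 27, Erikson 13, Khan 65.
The winner is unchanged: still Khan.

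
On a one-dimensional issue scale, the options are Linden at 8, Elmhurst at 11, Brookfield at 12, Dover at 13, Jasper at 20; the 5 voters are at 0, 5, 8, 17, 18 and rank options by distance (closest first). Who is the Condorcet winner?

With single-peaked preferences on a line, the Condorcet winner is the candidate closest to the median voter.
The median voter (position 8) is closest to Linden at 8.
Check: Linden vs Elmhurst — voters closer to Linden: 3 of 5.

Linden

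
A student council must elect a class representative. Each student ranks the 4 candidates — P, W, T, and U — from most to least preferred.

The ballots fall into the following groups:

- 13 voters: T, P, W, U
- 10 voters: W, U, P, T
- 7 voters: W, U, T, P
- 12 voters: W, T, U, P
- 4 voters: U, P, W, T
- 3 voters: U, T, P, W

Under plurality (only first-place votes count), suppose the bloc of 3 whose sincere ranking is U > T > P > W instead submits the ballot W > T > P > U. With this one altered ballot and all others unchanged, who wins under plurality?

W

First-place totals with the altered ballot: P 0, W 32, T 13, U 4.
The winner is unchanged: still W.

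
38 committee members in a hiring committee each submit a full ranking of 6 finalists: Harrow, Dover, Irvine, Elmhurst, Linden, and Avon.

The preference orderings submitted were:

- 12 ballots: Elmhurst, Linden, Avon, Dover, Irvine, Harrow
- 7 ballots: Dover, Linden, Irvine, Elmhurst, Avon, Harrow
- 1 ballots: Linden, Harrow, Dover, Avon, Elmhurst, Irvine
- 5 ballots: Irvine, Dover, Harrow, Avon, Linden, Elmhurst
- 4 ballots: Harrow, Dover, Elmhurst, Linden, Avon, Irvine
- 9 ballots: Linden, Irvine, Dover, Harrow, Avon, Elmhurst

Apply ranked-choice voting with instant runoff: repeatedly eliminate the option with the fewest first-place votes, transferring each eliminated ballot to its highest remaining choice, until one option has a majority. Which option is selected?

Round 1: Elmhurst 12, Linden 10, Dover 7, Irvine 5, Harrow 4, Avon 0. Avon has the fewest and is eliminated.
Round 2: Elmhurst 12, Linden 10, Dover 7, Irvine 5, Harrow 4. Harrow has the fewest and is eliminated.
Round 3: Elmhurst 12, Dover 11, Linden 10, Irvine 5. Irvine has the fewest and is eliminated.
Round 4: Dover 16, Elmhurst 12, Linden 10. Linden has the fewest and is eliminated.
Round 5: Dover 26, Elmhurst 12. Dover has a majority.

Dover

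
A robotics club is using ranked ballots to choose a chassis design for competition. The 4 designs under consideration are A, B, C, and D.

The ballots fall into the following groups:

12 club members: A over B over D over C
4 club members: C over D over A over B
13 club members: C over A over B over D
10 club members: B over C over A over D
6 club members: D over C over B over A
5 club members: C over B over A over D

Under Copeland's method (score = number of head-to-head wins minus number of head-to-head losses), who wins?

C

Pairwise results:
  A vs B: A wins 29–21.
  A vs C: C wins 38–12.
  A vs D: A wins 40–10.
  B vs C: C wins 28–22.
  B vs D: B wins 40–10.
  C vs D: C wins 32–18.
Copeland scores (wins − losses):
  A: 2 − 1 = 1
  B: 1 − 2 = -1
  C: 3 − 0 = 3
  D: 0 − 3 = -3
C has the best Copeland score.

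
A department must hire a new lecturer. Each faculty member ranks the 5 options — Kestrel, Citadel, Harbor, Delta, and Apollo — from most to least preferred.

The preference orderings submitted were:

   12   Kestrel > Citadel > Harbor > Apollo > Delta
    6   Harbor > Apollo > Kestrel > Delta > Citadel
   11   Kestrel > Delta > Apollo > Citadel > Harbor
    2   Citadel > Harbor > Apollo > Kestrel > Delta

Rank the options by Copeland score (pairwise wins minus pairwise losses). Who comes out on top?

Kestrel

Pairwise results:
  Kestrel vs Citadel: Kestrel wins 29–2.
  Kestrel vs Harbor: Kestrel wins 23–8.
  Kestrel vs Delta: Kestrel wins 31–0.
  Kestrel vs Apollo: Kestrel wins 23–8.
  Citadel vs Harbor: Citadel wins 25–6.
  Citadel vs Delta: Delta wins 17–14.
  Citadel vs Apollo: Apollo wins 17–14.
  Harbor vs Delta: Harbor wins 20–11.
  Harbor vs Apollo: Harbor wins 20–11.
  Delta vs Apollo: Apollo wins 20–11.
Copeland scores (wins − losses):
  Kestrel: 4 − 0 = 4
  Citadel: 1 − 3 = -2
  Harbor: 2 − 2 = 0
  Delta: 1 − 3 = -2
  Apollo: 2 − 2 = 0
Kestrel has the best Copeland score.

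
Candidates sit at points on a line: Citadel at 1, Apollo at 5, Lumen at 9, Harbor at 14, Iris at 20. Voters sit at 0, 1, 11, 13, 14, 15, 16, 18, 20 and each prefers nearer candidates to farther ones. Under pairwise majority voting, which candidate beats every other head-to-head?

Harbor

With single-peaked preferences on a line, the Condorcet winner is the candidate closest to the median voter.
The median voter (position 14) is closest to Harbor at 14.
Check: Harbor vs Citadel — voters closer to Harbor: 7 of 9.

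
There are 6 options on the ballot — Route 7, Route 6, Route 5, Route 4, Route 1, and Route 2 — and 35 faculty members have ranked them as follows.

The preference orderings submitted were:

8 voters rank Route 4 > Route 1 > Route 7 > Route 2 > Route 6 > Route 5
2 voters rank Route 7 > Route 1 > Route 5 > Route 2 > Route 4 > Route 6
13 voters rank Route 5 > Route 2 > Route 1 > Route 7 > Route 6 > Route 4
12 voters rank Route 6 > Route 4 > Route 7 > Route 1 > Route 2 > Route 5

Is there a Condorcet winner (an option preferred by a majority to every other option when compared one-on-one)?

Head-to-head results (35 voters total):
Route 7 vs Route 6: Route 7 wins 23–12.
Route 7 vs Route 5: Route 7 wins 22–13.
Route 7 vs Route 4: Route 4 wins 20–15.
Route 7 vs Route 1: Route 1 wins 21–14.
Route 7 vs Route 2: Route 7 wins 22–13.
Route 6 vs Route 5: Route 6 wins 20–15.
Route 6 vs Route 4: Route 6 wins 25–10.
Route 6 vs Route 1: Route 1 wins 23–12.
Route 6 vs Route 2: Route 2 wins 23–12.
Route 5 vs Route 4: Route 4 wins 20–15.
Route 5 vs Route 1: Route 1 wins 22–13.
Route 5 vs Route 2: Route 2 wins 20–15.
Route 4 vs Route 1: Route 4 wins 20–15.
Route 4 vs Route 2: Route 4 wins 20–15.
Route 1 vs Route 2: Route 1 wins 22–13.
No candidate beats all others: Route 7 beats Route 6 beats Route 4 beats Route 7, a majority cycle.

No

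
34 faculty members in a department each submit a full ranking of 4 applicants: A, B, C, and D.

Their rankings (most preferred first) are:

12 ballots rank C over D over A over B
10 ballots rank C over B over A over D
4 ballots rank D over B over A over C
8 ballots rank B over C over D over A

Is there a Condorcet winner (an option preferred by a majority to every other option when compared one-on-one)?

Head-to-head results (34 voters total):
A vs B: B wins 22–12.
A vs C: C wins 30–4.
A vs D: D wins 24–10.
B vs C: C wins 22–12.
B vs D: B wins 18–16.
C vs D: C wins 30–4.
C beats each rival — A (30–4), B (22–12), D (30–4) — so C is the Condorcet winner.

Yes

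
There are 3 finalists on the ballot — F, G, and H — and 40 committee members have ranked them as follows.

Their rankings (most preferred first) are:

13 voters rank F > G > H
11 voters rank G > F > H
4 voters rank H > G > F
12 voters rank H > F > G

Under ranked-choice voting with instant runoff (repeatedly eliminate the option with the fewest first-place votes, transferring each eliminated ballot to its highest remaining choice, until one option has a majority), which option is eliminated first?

Round 1: H 16, F 13, G 11. G has the fewest and is eliminated.
Round 2: F 24, H 16. F has a majority.

G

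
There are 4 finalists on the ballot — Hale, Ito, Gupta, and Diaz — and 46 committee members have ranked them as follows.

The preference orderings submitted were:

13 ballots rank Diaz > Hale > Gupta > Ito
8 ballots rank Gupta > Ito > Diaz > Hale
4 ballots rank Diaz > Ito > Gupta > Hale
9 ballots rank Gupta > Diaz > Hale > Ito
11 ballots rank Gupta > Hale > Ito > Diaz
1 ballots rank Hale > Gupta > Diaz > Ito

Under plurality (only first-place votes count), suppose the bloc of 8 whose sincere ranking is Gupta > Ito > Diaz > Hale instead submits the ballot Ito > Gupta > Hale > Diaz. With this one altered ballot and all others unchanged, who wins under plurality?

Gupta

First-place totals with the altered ballot: Hale 1, Ito 8, Gupta 20, Diaz 17.
The winner is unchanged: still Gupta.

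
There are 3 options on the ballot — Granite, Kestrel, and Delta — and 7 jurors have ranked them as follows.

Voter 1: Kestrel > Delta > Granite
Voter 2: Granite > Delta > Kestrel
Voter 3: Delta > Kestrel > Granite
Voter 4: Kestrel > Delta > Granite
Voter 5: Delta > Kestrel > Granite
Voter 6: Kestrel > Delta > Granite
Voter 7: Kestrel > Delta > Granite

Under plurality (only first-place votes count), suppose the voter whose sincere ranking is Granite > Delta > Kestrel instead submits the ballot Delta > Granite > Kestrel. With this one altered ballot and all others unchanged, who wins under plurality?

First-place totals with the altered ballot: Granite 0, Kestrel 4, Delta 3.
The winner is unchanged: still Kestrel.

Kestrel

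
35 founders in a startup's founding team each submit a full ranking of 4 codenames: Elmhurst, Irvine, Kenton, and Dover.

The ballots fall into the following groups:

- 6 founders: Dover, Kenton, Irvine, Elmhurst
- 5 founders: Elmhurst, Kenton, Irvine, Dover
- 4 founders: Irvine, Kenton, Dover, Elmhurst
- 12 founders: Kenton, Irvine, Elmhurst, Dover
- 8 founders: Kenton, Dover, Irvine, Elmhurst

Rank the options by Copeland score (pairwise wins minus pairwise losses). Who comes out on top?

Kenton

Pairwise results:
  Elmhurst vs Irvine: Irvine wins 30–5.
  Elmhurst vs Kenton: Kenton wins 30–5.
  Elmhurst vs Dover: Dover wins 18–17.
  Irvine vs Kenton: Kenton wins 31–4.
  Irvine vs Dover: Irvine wins 21–14.
  Kenton vs Dover: Kenton wins 29–6.
Copeland scores (wins − losses):
  Elmhurst: 0 − 3 = -3
  Irvine: 2 − 1 = 1
  Kenton: 3 − 0 = 3
  Dover: 1 − 2 = -1
Kenton has the best Copeland score.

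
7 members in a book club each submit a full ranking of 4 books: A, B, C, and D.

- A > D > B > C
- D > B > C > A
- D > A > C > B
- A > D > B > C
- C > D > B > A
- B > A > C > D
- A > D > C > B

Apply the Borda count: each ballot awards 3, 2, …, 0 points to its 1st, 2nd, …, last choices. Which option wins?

D

Borda scores:
  A: 3 + 0 + 2 + 3 + 0 + 2 + 3 = 13
  B: 1 + 2 + 0 + 1 + 1 + 3 + 0 = 8
  C: 0 + 1 + 1 + 0 + 3 + 1 + 1 = 7
  D: 2 + 3 + 3 + 2 + 2 + 0 + 2 = 14
D has the highest total.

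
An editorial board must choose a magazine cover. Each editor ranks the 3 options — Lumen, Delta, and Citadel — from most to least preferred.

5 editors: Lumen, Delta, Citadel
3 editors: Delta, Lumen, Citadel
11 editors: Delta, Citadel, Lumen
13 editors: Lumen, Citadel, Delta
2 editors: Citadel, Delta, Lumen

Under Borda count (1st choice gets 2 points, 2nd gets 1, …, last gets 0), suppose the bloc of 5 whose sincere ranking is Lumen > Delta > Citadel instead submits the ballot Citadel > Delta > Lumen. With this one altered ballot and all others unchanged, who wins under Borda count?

Borda totals with the altered ballot: Lumen 29, Delta 35, Citadel 38.
The switch changes the winner from Lumen to Citadel.

Citadel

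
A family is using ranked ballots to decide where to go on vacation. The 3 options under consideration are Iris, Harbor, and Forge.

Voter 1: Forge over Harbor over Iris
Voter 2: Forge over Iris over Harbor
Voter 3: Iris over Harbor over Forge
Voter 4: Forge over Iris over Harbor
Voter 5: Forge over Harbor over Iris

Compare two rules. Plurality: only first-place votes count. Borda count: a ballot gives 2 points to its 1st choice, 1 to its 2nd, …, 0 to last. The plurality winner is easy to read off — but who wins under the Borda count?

Forge

Plurality first-place counts: Iris 1, Harbor 0, Forge 4 → Forge.
Borda totals: Iris 4, Harbor 3, Forge 8 → Forge.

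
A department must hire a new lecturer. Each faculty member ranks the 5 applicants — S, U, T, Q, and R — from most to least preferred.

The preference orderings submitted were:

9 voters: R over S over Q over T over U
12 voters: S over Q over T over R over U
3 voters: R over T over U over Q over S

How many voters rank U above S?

3

Ballots ranking U above S: 3.
Ballots ranking S above U: 9+12 = 21.
So 3 of 24 voters prefer U to S.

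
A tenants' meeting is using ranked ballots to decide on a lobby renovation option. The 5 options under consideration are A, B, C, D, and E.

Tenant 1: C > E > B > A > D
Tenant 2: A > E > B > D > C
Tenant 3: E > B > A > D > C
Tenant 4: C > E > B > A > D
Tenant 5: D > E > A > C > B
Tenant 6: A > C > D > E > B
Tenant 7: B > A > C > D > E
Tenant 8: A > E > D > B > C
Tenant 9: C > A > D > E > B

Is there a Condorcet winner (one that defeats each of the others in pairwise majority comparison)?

Yes

Head-to-head results (9 voters total):
A vs B: A wins 5–4.
A vs C: A wins 6–3.
A vs D: A wins 8–1.
A vs E: A wins 5–4.
B vs C: C wins 5–4.
B vs D: B wins 5–4.
B vs E: E wins 8–1.
C vs D: C wins 5–4.
C vs E: C wins 5–4.
D vs E: E wins 5–4.
A beats each rival — B (5–4), C (6–3), D (8–1), E (5–4) — so A is the Condorcet winner.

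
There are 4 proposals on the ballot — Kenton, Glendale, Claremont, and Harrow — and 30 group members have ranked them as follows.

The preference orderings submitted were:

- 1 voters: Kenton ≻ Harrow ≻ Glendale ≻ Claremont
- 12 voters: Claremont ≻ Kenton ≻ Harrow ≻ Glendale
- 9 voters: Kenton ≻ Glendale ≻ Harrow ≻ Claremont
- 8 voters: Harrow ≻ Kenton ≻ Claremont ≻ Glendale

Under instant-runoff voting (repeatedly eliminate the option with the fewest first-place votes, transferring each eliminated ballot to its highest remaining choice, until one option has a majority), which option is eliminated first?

Glendale

Round 1: Claremont 12, Kenton 10, Harrow 8, Glendale 0. Glendale has the fewest and is eliminated.
Round 2: Claremont 12, Kenton 10, Harrow 8. Harrow has the fewest and is eliminated.
Round 3: Kenton 18, Claremont 12. Kenton has a majority.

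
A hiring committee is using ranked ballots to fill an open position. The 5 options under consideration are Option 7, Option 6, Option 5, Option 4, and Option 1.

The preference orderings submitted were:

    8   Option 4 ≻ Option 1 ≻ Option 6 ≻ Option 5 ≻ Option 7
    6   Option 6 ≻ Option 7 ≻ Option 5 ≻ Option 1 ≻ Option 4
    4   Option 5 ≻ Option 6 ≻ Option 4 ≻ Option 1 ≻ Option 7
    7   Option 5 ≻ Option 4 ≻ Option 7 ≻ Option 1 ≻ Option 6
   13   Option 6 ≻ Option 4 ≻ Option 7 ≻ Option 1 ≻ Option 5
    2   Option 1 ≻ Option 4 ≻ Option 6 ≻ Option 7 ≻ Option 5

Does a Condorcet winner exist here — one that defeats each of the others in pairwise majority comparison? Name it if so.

Option 6

Head-to-head results (40 voters total):
Option 7 vs Option 6: Option 6 wins 33–7.
Option 7 vs Option 5: Option 7 wins 21–19.
Option 7 vs Option 4: Option 4 wins 34–6.
Option 7 vs Option 1: Option 7 wins 26–14.
Option 6 vs Option 5: Option 6 wins 29–11.
Option 6 vs Option 4: Option 6 wins 23–17.
Option 6 vs Option 1: Option 6 wins 23–17.
Option 5 vs Option 4: Option 4 wins 23–17.
Option 5 vs Option 1: Option 1 wins 23–17.
Option 4 vs Option 1: Option 4 wins 32–8.
Option 6 beats each rival — Option 7 (33–7), Option 5 (29–11), Option 4 (23–17), Option 1 (23–17) — so Option 6 is the Condorcet winner.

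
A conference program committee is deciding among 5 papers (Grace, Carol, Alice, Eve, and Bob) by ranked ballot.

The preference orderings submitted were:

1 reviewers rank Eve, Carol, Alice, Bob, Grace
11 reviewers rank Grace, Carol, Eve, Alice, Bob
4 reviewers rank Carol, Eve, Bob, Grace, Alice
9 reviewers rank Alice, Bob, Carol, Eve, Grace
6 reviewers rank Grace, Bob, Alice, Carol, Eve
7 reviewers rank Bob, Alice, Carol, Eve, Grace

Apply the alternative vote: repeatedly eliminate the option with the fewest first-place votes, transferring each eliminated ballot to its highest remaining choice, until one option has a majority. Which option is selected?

Round 1: Grace 17, Alice 9, Bob 7, Carol 4, Eve 1. Eve has the fewest and is eliminated.
Round 2: Grace 17, Alice 9, Bob 7, Carol 5. Carol has the fewest and is eliminated.
Round 3: Grace 17, Bob 11, Alice 10. Alice has the fewest and is eliminated.
Round 4: Bob 21, Grace 17. Bob has a majority.

Bob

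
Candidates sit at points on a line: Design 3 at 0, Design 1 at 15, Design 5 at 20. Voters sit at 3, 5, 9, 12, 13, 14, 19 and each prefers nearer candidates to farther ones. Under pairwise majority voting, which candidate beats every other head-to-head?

Design 1

With single-peaked preferences on a line, the Condorcet winner is the candidate closest to the median voter.
The median voter (position 12) is closest to Design 1 at 15.
Check: Design 1 vs Design 3 — voters closer to Design 1: 5 of 7.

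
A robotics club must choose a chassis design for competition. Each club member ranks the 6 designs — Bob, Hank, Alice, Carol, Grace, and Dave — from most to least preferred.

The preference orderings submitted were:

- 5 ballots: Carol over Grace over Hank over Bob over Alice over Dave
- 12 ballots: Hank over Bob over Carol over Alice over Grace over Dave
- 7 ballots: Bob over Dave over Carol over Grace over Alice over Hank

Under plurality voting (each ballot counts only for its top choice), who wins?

First-place vote totals:
  Bob: 7
  Hank: 12
  Alice: 0
  Carol: 5
  Grace: 0
  Dave: 0
Hank has the most first-place votes.

Hank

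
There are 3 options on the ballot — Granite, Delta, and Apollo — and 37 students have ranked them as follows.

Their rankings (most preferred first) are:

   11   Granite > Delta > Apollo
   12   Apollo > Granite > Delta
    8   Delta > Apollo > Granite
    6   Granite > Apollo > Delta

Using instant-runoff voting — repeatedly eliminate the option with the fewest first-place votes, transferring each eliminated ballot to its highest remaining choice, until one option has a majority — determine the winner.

Apollo

Round 1: Granite 17, Apollo 12, Delta 8. Delta has the fewest and is eliminated.
Round 2: Apollo 20, Granite 17. Apollo has a majority.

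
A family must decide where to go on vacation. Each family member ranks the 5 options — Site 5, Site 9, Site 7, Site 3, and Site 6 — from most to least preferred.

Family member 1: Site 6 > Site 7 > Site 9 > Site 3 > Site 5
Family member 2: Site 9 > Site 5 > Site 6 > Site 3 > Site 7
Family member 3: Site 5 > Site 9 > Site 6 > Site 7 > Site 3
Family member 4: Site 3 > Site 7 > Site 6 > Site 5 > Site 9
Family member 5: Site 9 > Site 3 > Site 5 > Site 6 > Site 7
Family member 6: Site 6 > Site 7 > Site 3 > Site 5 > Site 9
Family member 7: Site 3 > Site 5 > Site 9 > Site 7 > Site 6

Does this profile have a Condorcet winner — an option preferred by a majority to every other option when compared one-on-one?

Head-to-head results (7 voters total):
Site 5 vs Site 9: Site 5 wins 4–3.
Site 5 vs Site 7: Site 5 wins 4–3.
Site 5 vs Site 3: Site 3 wins 5–2.
Site 5 vs Site 6: Site 5 wins 4–3.
Site 9 vs Site 7: Site 9 wins 4–3.
Site 9 vs Site 3: Site 9 wins 4–3.
Site 9 vs Site 6: Site 9 wins 4–3.
Site 7 vs Site 3: Site 3 wins 4–3.
Site 7 vs Site 6: Site 6 wins 5–2.
Site 3 vs Site 6: Site 6 wins 4–3.
No candidate beats all others: Site 5 beats Site 9 beats Site 3 beats Site 5, a majority cycle.

No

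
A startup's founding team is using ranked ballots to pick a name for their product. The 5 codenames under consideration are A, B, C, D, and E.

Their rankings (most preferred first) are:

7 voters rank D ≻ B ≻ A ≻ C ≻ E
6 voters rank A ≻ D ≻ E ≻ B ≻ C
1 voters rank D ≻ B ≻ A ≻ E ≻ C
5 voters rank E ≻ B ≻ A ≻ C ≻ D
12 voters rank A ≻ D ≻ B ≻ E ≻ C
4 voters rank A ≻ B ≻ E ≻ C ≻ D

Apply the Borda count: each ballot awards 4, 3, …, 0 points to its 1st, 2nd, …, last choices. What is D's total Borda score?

86

Borda scores:
  A: 7·2 + 6·4 + 2 + 5·2 + 12·4 + 4·4 = 114
  B: 7·3 + 6·1 + 3 + 5·3 + 12·2 + 4·3 = 81
  C: 7·1 + 6·0 + 0 + 5·1 + 12·0 + 4·1 = 16
  D: 7·4 + 6·3 + 4 + 5·0 + 12·3 + 4·0 = 86
  E: 7·0 + 6·2 + 1 + 5·4 + 12·1 + 4·2 = 53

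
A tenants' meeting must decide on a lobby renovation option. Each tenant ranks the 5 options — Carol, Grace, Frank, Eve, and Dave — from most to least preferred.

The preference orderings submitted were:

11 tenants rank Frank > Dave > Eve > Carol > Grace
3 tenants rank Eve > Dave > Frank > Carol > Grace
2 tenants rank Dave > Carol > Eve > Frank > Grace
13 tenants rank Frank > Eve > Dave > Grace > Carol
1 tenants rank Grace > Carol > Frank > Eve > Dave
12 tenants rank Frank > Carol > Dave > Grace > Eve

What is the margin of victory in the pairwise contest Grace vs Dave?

Ballots ranking Grace above Dave: 1.
Ballots ranking Dave above Grace: 11+3+2+13+12 = 41.
Dave wins 41–1, a margin of 40.

40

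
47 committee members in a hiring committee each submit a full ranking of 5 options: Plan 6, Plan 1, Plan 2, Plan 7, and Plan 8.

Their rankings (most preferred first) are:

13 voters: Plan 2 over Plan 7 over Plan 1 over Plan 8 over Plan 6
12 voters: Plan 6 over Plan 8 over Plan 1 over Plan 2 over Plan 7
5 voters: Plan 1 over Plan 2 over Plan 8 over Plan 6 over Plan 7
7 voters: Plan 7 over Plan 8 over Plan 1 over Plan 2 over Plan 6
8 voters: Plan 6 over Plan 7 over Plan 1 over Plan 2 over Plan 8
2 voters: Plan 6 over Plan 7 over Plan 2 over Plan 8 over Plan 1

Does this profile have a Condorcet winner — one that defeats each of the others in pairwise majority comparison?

Head-to-head results (47 voters total):
Plan 6 vs Plan 1: Plan 1 wins 25–22.
Plan 6 vs Plan 2: Plan 2 wins 25–22.
Plan 6 vs Plan 7: Plan 6 wins 27–20.
Plan 6 vs Plan 8: Plan 8 wins 25–22.
Plan 1 vs Plan 2: Plan 1 wins 32–15.
Plan 1 vs Plan 7: Plan 7 wins 30–17.
Plan 1 vs Plan 8: Plan 1 wins 26–21.
Plan 2 vs Plan 7: Plan 2 wins 30–17.
Plan 2 vs Plan 8: Plan 2 wins 28–19.
Plan 7 vs Plan 8: Plan 7 wins 30–17.
No candidate beats all others: Plan 6 beats Plan 7 beats Plan 1 beats Plan 6, a majority cycle.

No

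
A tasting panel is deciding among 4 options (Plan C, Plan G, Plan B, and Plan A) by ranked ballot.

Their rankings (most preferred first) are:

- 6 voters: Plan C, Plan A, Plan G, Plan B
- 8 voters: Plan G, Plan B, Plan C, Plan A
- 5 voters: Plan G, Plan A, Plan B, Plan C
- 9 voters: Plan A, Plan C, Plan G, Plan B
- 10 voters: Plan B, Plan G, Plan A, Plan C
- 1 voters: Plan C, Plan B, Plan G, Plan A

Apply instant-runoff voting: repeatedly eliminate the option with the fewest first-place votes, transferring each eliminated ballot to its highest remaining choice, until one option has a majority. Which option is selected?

Round 1: Plan G 13, Plan B 10, Plan A 9, Plan C 7. Plan C has the fewest and is eliminated.
Round 2: Plan A 15, Plan G 13, Plan B 11. Plan B has the fewest and is eliminated.
Round 3: Plan G 24, Plan A 15. Plan G has a majority.

Plan G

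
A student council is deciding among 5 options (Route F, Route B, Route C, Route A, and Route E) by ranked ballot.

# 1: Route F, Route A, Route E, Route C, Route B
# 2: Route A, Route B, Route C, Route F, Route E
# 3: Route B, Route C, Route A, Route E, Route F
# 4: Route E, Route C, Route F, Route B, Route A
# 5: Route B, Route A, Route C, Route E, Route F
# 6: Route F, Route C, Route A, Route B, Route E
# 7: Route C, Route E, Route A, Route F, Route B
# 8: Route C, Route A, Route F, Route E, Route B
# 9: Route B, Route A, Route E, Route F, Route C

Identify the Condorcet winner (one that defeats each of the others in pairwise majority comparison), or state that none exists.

Route C

Head-to-head results (9 voters total):
Route F vs Route B: Route F wins 5–4.
Route F vs Route C: Route C wins 6–3.
Route F vs Route A: Route A wins 6–3.
Route F vs Route E: Route E wins 5–4.
Route B vs Route C: Route C wins 5–4.
Route B vs Route A: Route A wins 5–4.
Route B vs Route E: Route B wins 5–4.
Route C vs Route A: Route C wins 5–4.
Route C vs Route E: Route C wins 6–3.
Route A vs Route E: Route A wins 7–2.
Route C beats each rival — Route F (6–3), Route B (5–4), Route A (5–4), Route E (6–3) — so Route C is the Condorcet winner.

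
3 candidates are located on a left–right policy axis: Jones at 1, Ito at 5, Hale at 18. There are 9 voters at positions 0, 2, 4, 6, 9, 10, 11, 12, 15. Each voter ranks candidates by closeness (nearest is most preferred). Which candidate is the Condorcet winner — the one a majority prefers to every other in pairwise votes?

Ito

With single-peaked preferences on a line, the Condorcet winner is the candidate closest to the median voter.
The median voter (position 9) is closest to Ito at 5.
Check: Ito vs Hale — voters closer to Ito: 7 of 9.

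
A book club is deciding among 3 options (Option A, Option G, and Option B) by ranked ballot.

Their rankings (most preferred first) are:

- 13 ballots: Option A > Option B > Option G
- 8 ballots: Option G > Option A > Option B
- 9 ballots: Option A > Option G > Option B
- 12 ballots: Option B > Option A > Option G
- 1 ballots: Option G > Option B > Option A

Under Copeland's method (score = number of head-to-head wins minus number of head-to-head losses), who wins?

Pairwise results:
  Option A vs Option G: Option A wins 34–9.
  Option A vs Option B: Option A wins 30–13.
  Option G vs Option B: Option B wins 25–18.
Copeland scores (wins − losses):
  Option A: 2 − 0 = 2
  Option G: 0 − 2 = -2
  Option B: 1 − 1 = 0
Option A has the best Copeland score.

Option A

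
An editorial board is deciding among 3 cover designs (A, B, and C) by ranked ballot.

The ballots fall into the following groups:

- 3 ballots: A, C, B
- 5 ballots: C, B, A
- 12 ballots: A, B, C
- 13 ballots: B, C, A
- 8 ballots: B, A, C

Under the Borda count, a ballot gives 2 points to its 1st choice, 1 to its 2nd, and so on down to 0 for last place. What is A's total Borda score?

Borda scores:
  A: 3·2 + 5·0 + 12·2 + 13·0 + 8·1 = 38
  B: 3·0 + 5·1 + 12·1 + 13·2 + 8·2 = 59
  C: 3·1 + 5·2 + 12·0 + 13·1 + 8·0 = 26

38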